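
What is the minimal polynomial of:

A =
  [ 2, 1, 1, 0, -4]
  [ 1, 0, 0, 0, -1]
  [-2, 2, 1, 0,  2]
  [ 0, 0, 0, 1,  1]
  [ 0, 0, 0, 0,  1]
x^3 - 3*x^2 + 3*x - 1

The characteristic polynomial is χ_A(x) = (x - 1)^5, so the eigenvalues are known. The minimal polynomial is
  m_A(x) = Π_λ (x − λ)^{k_λ}
where k_λ is the size of the *largest* Jordan block for λ (equivalently, the smallest k with (A − λI)^k v = 0 for every generalised eigenvector v of λ).

  λ = 1: largest Jordan block has size 3, contributing (x − 1)^3

So m_A(x) = (x - 1)^3 = x^3 - 3*x^2 + 3*x - 1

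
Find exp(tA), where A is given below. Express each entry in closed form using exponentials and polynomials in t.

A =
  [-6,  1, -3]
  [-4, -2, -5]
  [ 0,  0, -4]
e^{tA} =
  [-2*t*exp(-4*t) + exp(-4*t), t*exp(-4*t), t^2*exp(-4*t)/2 - 3*t*exp(-4*t)]
  [-4*t*exp(-4*t), 2*t*exp(-4*t) + exp(-4*t), t^2*exp(-4*t) - 5*t*exp(-4*t)]
  [0, 0, exp(-4*t)]

Strategy: write A = P · J · P⁻¹ where J is a Jordan canonical form, so e^{tA} = P · e^{tJ} · P⁻¹, and e^{tJ} can be computed block-by-block.

A has Jordan form
J =
  [-4,  1,  0]
  [ 0, -4,  1]
  [ 0,  0, -4]
(up to reordering of blocks).

Per-block formulas:
  For a 3×3 Jordan block J_3(-4): exp(t · J_3(-4)) = e^(-4t)·(I + t·N + (t^2/2)·N^2), where N is the 3×3 nilpotent shift.

After assembling e^{tJ} and conjugating by P, we get:

e^{tA} =
  [-2*t*exp(-4*t) + exp(-4*t), t*exp(-4*t), t^2*exp(-4*t)/2 - 3*t*exp(-4*t)]
  [-4*t*exp(-4*t), 2*t*exp(-4*t) + exp(-4*t), t^2*exp(-4*t) - 5*t*exp(-4*t)]
  [0, 0, exp(-4*t)]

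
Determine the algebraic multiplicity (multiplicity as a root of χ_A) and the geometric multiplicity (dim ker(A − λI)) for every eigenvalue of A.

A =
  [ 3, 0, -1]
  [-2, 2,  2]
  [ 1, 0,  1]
λ = 2: alg = 3, geom = 2

Step 1 — factor the characteristic polynomial to read off the algebraic multiplicities:
  χ_A(x) = (x - 2)^3

Step 2 — compute geometric multiplicities via the rank-nullity identity g(λ) = n − rank(A − λI):
  rank(A − (2)·I) = 1, so dim ker(A − (2)·I) = n − 1 = 2

Summary:
  λ = 2: algebraic multiplicity = 3, geometric multiplicity = 2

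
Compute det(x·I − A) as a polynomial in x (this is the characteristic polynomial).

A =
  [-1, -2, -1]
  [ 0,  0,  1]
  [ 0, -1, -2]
x^3 + 3*x^2 + 3*x + 1

Expanding det(x·I − A) (e.g. by cofactor expansion or by noting that A is similar to its Jordan form J, which has the same characteristic polynomial as A) gives
  χ_A(x) = x^3 + 3*x^2 + 3*x + 1
which factors as (x + 1)^3. The eigenvalues (with algebraic multiplicities) are λ = -1 with multiplicity 3.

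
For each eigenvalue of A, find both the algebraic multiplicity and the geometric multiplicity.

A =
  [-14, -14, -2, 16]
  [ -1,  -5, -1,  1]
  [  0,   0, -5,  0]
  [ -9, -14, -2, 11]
λ = -5: alg = 3, geom = 2; λ = 2: alg = 1, geom = 1

Step 1 — factor the characteristic polynomial to read off the algebraic multiplicities:
  χ_A(x) = (x - 2)*(x + 5)^3

Step 2 — compute geometric multiplicities via the rank-nullity identity g(λ) = n − rank(A − λI):
  rank(A − (-5)·I) = 2, so dim ker(A − (-5)·I) = n − 2 = 2
  rank(A − (2)·I) = 3, so dim ker(A − (2)·I) = n − 3 = 1

Summary:
  λ = -5: algebraic multiplicity = 3, geometric multiplicity = 2
  λ = 2: algebraic multiplicity = 1, geometric multiplicity = 1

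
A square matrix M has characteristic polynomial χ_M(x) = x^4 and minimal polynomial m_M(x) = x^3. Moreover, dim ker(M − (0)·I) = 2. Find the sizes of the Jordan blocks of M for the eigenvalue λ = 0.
Block sizes for λ = 0: [3, 1]

Step 1 — from the characteristic polynomial, algebraic multiplicity of λ = 0 is 4. From dim ker(M − (0)·I) = 2, there are exactly 2 Jordan blocks for λ = 0.
Step 2 — from the minimal polynomial, the factor (x − 0)^3 tells us the largest block for λ = 0 has size 3.
Step 3 — with total size 4, 2 blocks, and largest block 3, the block sizes (in nonincreasing order) are [3, 1].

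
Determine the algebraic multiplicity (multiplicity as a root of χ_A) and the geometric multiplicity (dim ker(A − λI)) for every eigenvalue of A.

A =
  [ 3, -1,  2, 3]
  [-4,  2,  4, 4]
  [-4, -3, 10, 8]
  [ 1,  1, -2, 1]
λ = 4: alg = 4, geom = 2

Step 1 — factor the characteristic polynomial to read off the algebraic multiplicities:
  χ_A(x) = (x - 4)^4

Step 2 — compute geometric multiplicities via the rank-nullity identity g(λ) = n − rank(A − λI):
  rank(A − (4)·I) = 2, so dim ker(A − (4)·I) = n − 2 = 2

Summary:
  λ = 4: algebraic multiplicity = 4, geometric multiplicity = 2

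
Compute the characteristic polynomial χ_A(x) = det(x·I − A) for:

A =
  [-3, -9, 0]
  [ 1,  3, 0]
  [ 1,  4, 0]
x^3

Expanding det(x·I − A) (e.g. by cofactor expansion or by noting that A is similar to its Jordan form J, which has the same characteristic polynomial as A) gives
  χ_A(x) = x^3
which factors as x^3. The eigenvalues (with algebraic multiplicities) are λ = 0 with multiplicity 3.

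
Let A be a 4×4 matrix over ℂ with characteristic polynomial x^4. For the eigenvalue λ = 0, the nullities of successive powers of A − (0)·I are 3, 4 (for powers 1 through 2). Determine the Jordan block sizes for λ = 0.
Block sizes for λ = 0: [2, 1, 1]

From the dimensions of kernels of powers, the number of Jordan blocks of size at least j is d_j − d_{j−1} where d_j = dim ker(N^j) (with d_0 = 0). Computing the differences gives [3, 1].
The number of blocks of size exactly k is (#blocks of size ≥ k) − (#blocks of size ≥ k + 1), so the partition is: 2 block(s) of size 1, 1 block(s) of size 2.
In nonincreasing order the block sizes are [2, 1, 1].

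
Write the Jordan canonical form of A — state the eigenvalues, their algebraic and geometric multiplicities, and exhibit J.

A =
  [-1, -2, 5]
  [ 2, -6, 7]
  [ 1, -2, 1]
J_3(-2)

The characteristic polynomial is
  det(x·I − A) = x^3 + 6*x^2 + 12*x + 8 = (x + 2)^3

Eigenvalues and multiplicities (the geometric multiplicity of λ is n − rank(A − λI), which equals the number of Jordan blocks for λ):
  λ = -2: algebraic multiplicity = 3, geometric multiplicity = 1

Determining the block sizes for each eigenvalue:
  λ = -2: one block (gm = 1), so the single block has size am = 3 → block sizes [3]

Assembling the blocks gives a Jordan form
J =
  [-2,  1,  0]
  [ 0, -2,  1]
  [ 0,  0, -2]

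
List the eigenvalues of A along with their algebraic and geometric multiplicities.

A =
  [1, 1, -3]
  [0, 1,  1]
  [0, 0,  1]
λ = 1: alg = 3, geom = 1

Step 1 — factor the characteristic polynomial to read off the algebraic multiplicities:
  χ_A(x) = (x - 1)^3

Step 2 — compute geometric multiplicities via the rank-nullity identity g(λ) = n − rank(A − λI):
  rank(A − (1)·I) = 2, so dim ker(A − (1)·I) = n − 2 = 1

Summary:
  λ = 1: algebraic multiplicity = 3, geometric multiplicity = 1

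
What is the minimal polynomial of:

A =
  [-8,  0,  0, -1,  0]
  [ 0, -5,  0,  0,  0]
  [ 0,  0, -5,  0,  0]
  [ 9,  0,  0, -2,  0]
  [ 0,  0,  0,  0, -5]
x^2 + 10*x + 25

The characteristic polynomial is χ_A(x) = (x + 5)^5, so the eigenvalues are known. The minimal polynomial is
  m_A(x) = Π_λ (x − λ)^{k_λ}
where k_λ is the size of the *largest* Jordan block for λ (equivalently, the smallest k with (A − λI)^k v = 0 for every generalised eigenvector v of λ).

  λ = -5: largest Jordan block has size 2, contributing (x + 5)^2

So m_A(x) = (x + 5)^2 = x^2 + 10*x + 25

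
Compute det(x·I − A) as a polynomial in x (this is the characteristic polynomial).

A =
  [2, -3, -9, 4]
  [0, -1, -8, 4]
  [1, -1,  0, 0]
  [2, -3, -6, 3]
x^4 - 4*x^3 + 6*x^2 - 4*x + 1

Expanding det(x·I − A) (e.g. by cofactor expansion or by noting that A is similar to its Jordan form J, which has the same characteristic polynomial as A) gives
  χ_A(x) = x^4 - 4*x^3 + 6*x^2 - 4*x + 1
which factors as (x - 1)^4. The eigenvalues (with algebraic multiplicities) are λ = 1 with multiplicity 4.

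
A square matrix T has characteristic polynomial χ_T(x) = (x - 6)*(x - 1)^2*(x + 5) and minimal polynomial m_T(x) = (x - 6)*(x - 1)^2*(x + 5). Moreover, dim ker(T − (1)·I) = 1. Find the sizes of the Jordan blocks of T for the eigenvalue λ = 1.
Block sizes for λ = 1: [2]

Step 1 — from the characteristic polynomial, algebraic multiplicity of λ = 1 is 2. From dim ker(T − (1)·I) = 1, there are exactly 1 Jordan blocks for λ = 1.
Step 2 — from the minimal polynomial, the factor (x − 1)^2 tells us the largest block for λ = 1 has size 2.
Step 3 — with total size 2, 1 blocks, and largest block 2, the block sizes (in nonincreasing order) are [2].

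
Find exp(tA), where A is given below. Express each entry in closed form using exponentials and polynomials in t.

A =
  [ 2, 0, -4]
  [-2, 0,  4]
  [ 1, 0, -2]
e^{tA} =
  [2*t + 1, 0, -4*t]
  [-2*t, 1, 4*t]
  [t, 0, 1 - 2*t]

Strategy: write A = P · J · P⁻¹ where J is a Jordan canonical form, so e^{tA} = P · e^{tJ} · P⁻¹, and e^{tJ} can be computed block-by-block.

A has Jordan form
J =
  [0, 1, 0]
  [0, 0, 0]
  [0, 0, 0]
(up to reordering of blocks).

Per-block formulas:
  For a 1×1 block at λ = 0: exp(t · [0]) = [e^(0t)].
  For a 2×2 Jordan block J_2(0): exp(t · J_2(0)) = e^(0t)·(I + t·N), where N is the 2×2 nilpotent shift.

After assembling e^{tJ} and conjugating by P, we get:

e^{tA} =
  [2*t + 1, 0, -4*t]
  [-2*t, 1, 4*t]
  [t, 0, 1 - 2*t]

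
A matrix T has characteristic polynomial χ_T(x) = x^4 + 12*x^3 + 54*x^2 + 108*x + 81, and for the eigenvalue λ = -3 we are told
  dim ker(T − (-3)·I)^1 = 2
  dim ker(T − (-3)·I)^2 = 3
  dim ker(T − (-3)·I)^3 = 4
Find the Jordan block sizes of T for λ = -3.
Block sizes for λ = -3: [3, 1]

From the dimensions of kernels of powers, the number of Jordan blocks of size at least j is d_j − d_{j−1} where d_j = dim ker(N^j) (with d_0 = 0). Computing the differences gives [2, 1, 1].
The number of blocks of size exactly k is (#blocks of size ≥ k) − (#blocks of size ≥ k + 1), so the partition is: 1 block(s) of size 1, 1 block(s) of size 3.
In nonincreasing order the block sizes are [3, 1].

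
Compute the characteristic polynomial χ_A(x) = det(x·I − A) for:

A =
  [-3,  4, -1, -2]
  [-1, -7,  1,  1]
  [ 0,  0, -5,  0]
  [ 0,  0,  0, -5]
x^4 + 20*x^3 + 150*x^2 + 500*x + 625

Expanding det(x·I − A) (e.g. by cofactor expansion or by noting that A is similar to its Jordan form J, which has the same characteristic polynomial as A) gives
  χ_A(x) = x^4 + 20*x^3 + 150*x^2 + 500*x + 625
which factors as (x + 5)^4. The eigenvalues (with algebraic multiplicities) are λ = -5 with multiplicity 4.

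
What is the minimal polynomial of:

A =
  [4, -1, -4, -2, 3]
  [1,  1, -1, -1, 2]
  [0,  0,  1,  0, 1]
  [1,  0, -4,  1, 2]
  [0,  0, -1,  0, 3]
x^3 - 6*x^2 + 12*x - 8

The characteristic polynomial is χ_A(x) = (x - 2)^5, so the eigenvalues are known. The minimal polynomial is
  m_A(x) = Π_λ (x − λ)^{k_λ}
where k_λ is the size of the *largest* Jordan block for λ (equivalently, the smallest k with (A − λI)^k v = 0 for every generalised eigenvector v of λ).

  λ = 2: largest Jordan block has size 3, contributing (x − 2)^3

So m_A(x) = (x - 2)^3 = x^3 - 6*x^2 + 12*x - 8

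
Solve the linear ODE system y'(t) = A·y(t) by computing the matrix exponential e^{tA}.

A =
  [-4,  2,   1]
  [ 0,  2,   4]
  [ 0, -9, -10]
e^{tA} =
  [exp(-4*t), 3*t^2*exp(-4*t)/2 + 2*t*exp(-4*t), t^2*exp(-4*t) + t*exp(-4*t)]
  [0, 6*t*exp(-4*t) + exp(-4*t), 4*t*exp(-4*t)]
  [0, -9*t*exp(-4*t), -6*t*exp(-4*t) + exp(-4*t)]

Strategy: write A = P · J · P⁻¹ where J is a Jordan canonical form, so e^{tA} = P · e^{tJ} · P⁻¹, and e^{tJ} can be computed block-by-block.

A has Jordan form
J =
  [-4,  1,  0]
  [ 0, -4,  1]
  [ 0,  0, -4]
(up to reordering of blocks).

Per-block formulas:
  For a 3×3 Jordan block J_3(-4): exp(t · J_3(-4)) = e^(-4t)·(I + t·N + (t^2/2)·N^2), where N is the 3×3 nilpotent shift.

After assembling e^{tJ} and conjugating by P, we get:

e^{tA} =
  [exp(-4*t), 3*t^2*exp(-4*t)/2 + 2*t*exp(-4*t), t^2*exp(-4*t) + t*exp(-4*t)]
  [0, 6*t*exp(-4*t) + exp(-4*t), 4*t*exp(-4*t)]
  [0, -9*t*exp(-4*t), -6*t*exp(-4*t) + exp(-4*t)]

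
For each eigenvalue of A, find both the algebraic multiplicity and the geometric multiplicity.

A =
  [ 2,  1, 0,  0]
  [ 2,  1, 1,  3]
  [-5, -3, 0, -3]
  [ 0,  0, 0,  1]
λ = 1: alg = 4, geom = 2

Step 1 — factor the characteristic polynomial to read off the algebraic multiplicities:
  χ_A(x) = (x - 1)^4

Step 2 — compute geometric multiplicities via the rank-nullity identity g(λ) = n − rank(A − λI):
  rank(A − (1)·I) = 2, so dim ker(A − (1)·I) = n − 2 = 2

Summary:
  λ = 1: algebraic multiplicity = 4, geometric multiplicity = 2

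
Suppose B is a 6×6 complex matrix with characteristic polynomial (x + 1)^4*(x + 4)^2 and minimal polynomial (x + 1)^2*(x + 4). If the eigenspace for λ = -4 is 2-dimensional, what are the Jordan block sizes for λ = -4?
Block sizes for λ = -4: [1, 1]

Step 1 — from the characteristic polynomial, algebraic multiplicity of λ = -4 is 2. From dim ker(B − (-4)·I) = 2, there are exactly 2 Jordan blocks for λ = -4.
Step 2 — from the minimal polynomial, the factor (x + 4) tells us the largest block for λ = -4 has size 1.
Step 3 — with total size 2, 2 blocks, and largest block 1, the block sizes (in nonincreasing order) are [1, 1].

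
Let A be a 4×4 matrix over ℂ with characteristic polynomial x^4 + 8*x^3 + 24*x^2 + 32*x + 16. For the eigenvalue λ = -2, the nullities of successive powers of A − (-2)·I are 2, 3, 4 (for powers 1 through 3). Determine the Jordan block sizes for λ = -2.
Block sizes for λ = -2: [3, 1]

From the dimensions of kernels of powers, the number of Jordan blocks of size at least j is d_j − d_{j−1} where d_j = dim ker(N^j) (with d_0 = 0). Computing the differences gives [2, 1, 1].
The number of blocks of size exactly k is (#blocks of size ≥ k) − (#blocks of size ≥ k + 1), so the partition is: 1 block(s) of size 1, 1 block(s) of size 3.
In nonincreasing order the block sizes are [3, 1].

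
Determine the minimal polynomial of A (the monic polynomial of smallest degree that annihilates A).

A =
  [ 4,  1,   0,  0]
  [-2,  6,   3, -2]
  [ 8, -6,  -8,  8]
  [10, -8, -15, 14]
x^3 - 12*x^2 + 48*x - 64

The characteristic polynomial is χ_A(x) = (x - 4)^4, so the eigenvalues are known. The minimal polynomial is
  m_A(x) = Π_λ (x − λ)^{k_λ}
where k_λ is the size of the *largest* Jordan block for λ (equivalently, the smallest k with (A − λI)^k v = 0 for every generalised eigenvector v of λ).

  λ = 4: largest Jordan block has size 3, contributing (x − 4)^3

So m_A(x) = (x - 4)^3 = x^3 - 12*x^2 + 48*x - 64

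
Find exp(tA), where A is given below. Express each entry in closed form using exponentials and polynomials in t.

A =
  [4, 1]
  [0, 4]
e^{tA} =
  [exp(4*t), t*exp(4*t)]
  [0, exp(4*t)]

Strategy: write A = P · J · P⁻¹ where J is a Jordan canonical form, so e^{tA} = P · e^{tJ} · P⁻¹, and e^{tJ} can be computed block-by-block.

A has Jordan form
J =
  [4, 1]
  [0, 4]
(up to reordering of blocks).

Per-block formulas:
  For a 2×2 Jordan block J_2(4): exp(t · J_2(4)) = e^(4t)·(I + t·N), where N is the 2×2 nilpotent shift.

After assembling e^{tJ} and conjugating by P, we get:

e^{tA} =
  [exp(4*t), t*exp(4*t)]
  [0, exp(4*t)]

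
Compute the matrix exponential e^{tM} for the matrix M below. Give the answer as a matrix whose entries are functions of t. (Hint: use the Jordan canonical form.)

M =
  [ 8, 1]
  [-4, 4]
e^{tM} =
  [2*t*exp(6*t) + exp(6*t), t*exp(6*t)]
  [-4*t*exp(6*t), -2*t*exp(6*t) + exp(6*t)]

Strategy: write M = P · J · P⁻¹ where J is a Jordan canonical form, so e^{tM} = P · e^{tJ} · P⁻¹, and e^{tJ} can be computed block-by-block.

M has Jordan form
J =
  [6, 1]
  [0, 6]
(up to reordering of blocks).

Per-block formulas:
  For a 2×2 Jordan block J_2(6): exp(t · J_2(6)) = e^(6t)·(I + t·N), where N is the 2×2 nilpotent shift.

After assembling e^{tJ} and conjugating by P, we get:

e^{tM} =
  [2*t*exp(6*t) + exp(6*t), t*exp(6*t)]
  [-4*t*exp(6*t), -2*t*exp(6*t) + exp(6*t)]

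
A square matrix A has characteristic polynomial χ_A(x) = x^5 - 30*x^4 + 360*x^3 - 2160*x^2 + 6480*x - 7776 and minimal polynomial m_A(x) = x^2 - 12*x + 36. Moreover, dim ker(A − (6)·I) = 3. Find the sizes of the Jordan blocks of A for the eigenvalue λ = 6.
Block sizes for λ = 6: [2, 2, 1]

Step 1 — from the characteristic polynomial, algebraic multiplicity of λ = 6 is 5. From dim ker(A − (6)·I) = 3, there are exactly 3 Jordan blocks for λ = 6.
Step 2 — from the minimal polynomial, the factor (x − 6)^2 tells us the largest block for λ = 6 has size 2.
Step 3 — with total size 5, 3 blocks, and largest block 2, the block sizes (in nonincreasing order) are [2, 2, 1].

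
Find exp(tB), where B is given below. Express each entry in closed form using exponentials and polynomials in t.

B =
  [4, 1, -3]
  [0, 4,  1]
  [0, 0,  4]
e^{tB} =
  [exp(4*t), t*exp(4*t), t^2*exp(4*t)/2 - 3*t*exp(4*t)]
  [0, exp(4*t), t*exp(4*t)]
  [0, 0, exp(4*t)]

Strategy: write B = P · J · P⁻¹ where J is a Jordan canonical form, so e^{tB} = P · e^{tJ} · P⁻¹, and e^{tJ} can be computed block-by-block.

B has Jordan form
J =
  [4, 1, 0]
  [0, 4, 1]
  [0, 0, 4]
(up to reordering of blocks).

Per-block formulas:
  For a 3×3 Jordan block J_3(4): exp(t · J_3(4)) = e^(4t)·(I + t·N + (t^2/2)·N^2), where N is the 3×3 nilpotent shift.

After assembling e^{tJ} and conjugating by P, we get:

e^{tB} =
  [exp(4*t), t*exp(4*t), t^2*exp(4*t)/2 - 3*t*exp(4*t)]
  [0, exp(4*t), t*exp(4*t)]
  [0, 0, exp(4*t)]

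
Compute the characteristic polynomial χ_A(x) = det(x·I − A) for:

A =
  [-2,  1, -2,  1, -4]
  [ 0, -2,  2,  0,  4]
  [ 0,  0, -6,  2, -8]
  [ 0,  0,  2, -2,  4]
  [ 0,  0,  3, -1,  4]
x^5 + 8*x^4 + 24*x^3 + 32*x^2 + 16*x

Expanding det(x·I − A) (e.g. by cofactor expansion or by noting that A is similar to its Jordan form J, which has the same characteristic polynomial as A) gives
  χ_A(x) = x^5 + 8*x^4 + 24*x^3 + 32*x^2 + 16*x
which factors as x*(x + 2)^4. The eigenvalues (with algebraic multiplicities) are λ = -2 with multiplicity 4, λ = 0 with multiplicity 1.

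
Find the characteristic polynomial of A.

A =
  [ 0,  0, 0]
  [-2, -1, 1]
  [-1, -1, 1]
x^3

Expanding det(x·I − A) (e.g. by cofactor expansion or by noting that A is similar to its Jordan form J, which has the same characteristic polynomial as A) gives
  χ_A(x) = x^3
which factors as x^3. The eigenvalues (with algebraic multiplicities) are λ = 0 with multiplicity 3.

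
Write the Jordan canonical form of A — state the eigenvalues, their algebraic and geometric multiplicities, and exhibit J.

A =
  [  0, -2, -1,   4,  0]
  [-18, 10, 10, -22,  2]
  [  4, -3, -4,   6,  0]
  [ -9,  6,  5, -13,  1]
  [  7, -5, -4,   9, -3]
J_3(-2) ⊕ J_2(-2)

The characteristic polynomial is
  det(x·I − A) = x^5 + 10*x^4 + 40*x^3 + 80*x^2 + 80*x + 32 = (x + 2)^5

Eigenvalues and multiplicities (the geometric multiplicity of λ is n − rank(A − λI), which equals the number of Jordan blocks for λ):
  λ = -2: algebraic multiplicity = 5, geometric multiplicity = 2

Determining the block sizes for each eigenvalue:
  λ = -2: with am = 5 and gm = 2, the partition is not yet determined (e.g. several partitions of 5 into 2 parts exist). Let N = A − (-2)·I. Computing rank(N^1) = 3, rank(N^2) = 1, rank(N^3) = 0; the number of blocks of size ≥ j is rank(N^{j−1}) − rank(N^j), giving [2, 2, 1]. So we have 1 block(s) of size 3, 1 block(s) of size 2 → block sizes [3, 2]

Assembling the blocks gives a Jordan form
J =
  [-2,  1,  0,  0,  0]
  [ 0, -2,  1,  0,  0]
  [ 0,  0, -2,  0,  0]
  [ 0,  0,  0, -2,  1]
  [ 0,  0,  0,  0, -2]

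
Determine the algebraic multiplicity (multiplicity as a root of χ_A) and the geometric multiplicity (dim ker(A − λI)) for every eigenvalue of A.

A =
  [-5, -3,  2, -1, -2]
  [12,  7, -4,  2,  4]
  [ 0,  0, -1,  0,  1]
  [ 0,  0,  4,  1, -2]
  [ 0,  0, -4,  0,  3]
λ = 1: alg = 5, geom = 3

Step 1 — factor the characteristic polynomial to read off the algebraic multiplicities:
  χ_A(x) = (x - 1)^5

Step 2 — compute geometric multiplicities via the rank-nullity identity g(λ) = n − rank(A − λI):
  rank(A − (1)·I) = 2, so dim ker(A − (1)·I) = n − 2 = 3

Summary:
  λ = 1: algebraic multiplicity = 5, geometric multiplicity = 3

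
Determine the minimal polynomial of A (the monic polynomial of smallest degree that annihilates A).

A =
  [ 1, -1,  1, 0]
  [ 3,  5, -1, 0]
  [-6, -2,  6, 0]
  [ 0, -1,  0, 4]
x^3 - 12*x^2 + 48*x - 64

The characteristic polynomial is χ_A(x) = (x - 4)^4, so the eigenvalues are known. The minimal polynomial is
  m_A(x) = Π_λ (x − λ)^{k_λ}
where k_λ is the size of the *largest* Jordan block for λ (equivalently, the smallest k with (A − λI)^k v = 0 for every generalised eigenvector v of λ).

  λ = 4: largest Jordan block has size 3, contributing (x − 4)^3

So m_A(x) = (x - 4)^3 = x^3 - 12*x^2 + 48*x - 64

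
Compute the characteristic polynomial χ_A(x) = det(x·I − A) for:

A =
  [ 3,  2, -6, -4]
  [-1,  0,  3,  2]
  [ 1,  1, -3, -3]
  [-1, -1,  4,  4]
x^4 - 4*x^3 + 6*x^2 - 4*x + 1

Expanding det(x·I − A) (e.g. by cofactor expansion or by noting that A is similar to its Jordan form J, which has the same characteristic polynomial as A) gives
  χ_A(x) = x^4 - 4*x^3 + 6*x^2 - 4*x + 1
which factors as (x - 1)^4. The eigenvalues (with algebraic multiplicities) are λ = 1 with multiplicity 4.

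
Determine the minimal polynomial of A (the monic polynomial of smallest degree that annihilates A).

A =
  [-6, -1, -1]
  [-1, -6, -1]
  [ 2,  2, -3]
x^2 + 10*x + 25

The characteristic polynomial is χ_A(x) = (x + 5)^3, so the eigenvalues are known. The minimal polynomial is
  m_A(x) = Π_λ (x − λ)^{k_λ}
where k_λ is the size of the *largest* Jordan block for λ (equivalently, the smallest k with (A − λI)^k v = 0 for every generalised eigenvector v of λ).

  λ = -5: largest Jordan block has size 2, contributing (x + 5)^2

So m_A(x) = (x + 5)^2 = x^2 + 10*x + 25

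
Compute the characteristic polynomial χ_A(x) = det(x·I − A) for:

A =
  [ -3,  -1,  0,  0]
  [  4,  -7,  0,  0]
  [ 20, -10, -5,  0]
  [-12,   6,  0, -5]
x^4 + 20*x^3 + 150*x^2 + 500*x + 625

Expanding det(x·I − A) (e.g. by cofactor expansion or by noting that A is similar to its Jordan form J, which has the same characteristic polynomial as A) gives
  χ_A(x) = x^4 + 20*x^3 + 150*x^2 + 500*x + 625
which factors as (x + 5)^4. The eigenvalues (with algebraic multiplicities) are λ = -5 with multiplicity 4.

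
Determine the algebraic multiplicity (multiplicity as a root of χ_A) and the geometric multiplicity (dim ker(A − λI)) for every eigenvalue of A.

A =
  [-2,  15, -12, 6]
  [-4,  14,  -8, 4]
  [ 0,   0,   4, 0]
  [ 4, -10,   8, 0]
λ = 4: alg = 4, geom = 3

Step 1 — factor the characteristic polynomial to read off the algebraic multiplicities:
  χ_A(x) = (x - 4)^4

Step 2 — compute geometric multiplicities via the rank-nullity identity g(λ) = n − rank(A − λI):
  rank(A − (4)·I) = 1, so dim ker(A − (4)·I) = n − 1 = 3

Summary:
  λ = 4: algebraic multiplicity = 4, geometric multiplicity = 3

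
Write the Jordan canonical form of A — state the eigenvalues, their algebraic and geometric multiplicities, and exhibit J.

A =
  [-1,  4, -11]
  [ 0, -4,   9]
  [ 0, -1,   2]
J_3(-1)

The characteristic polynomial is
  det(x·I − A) = x^3 + 3*x^2 + 3*x + 1 = (x + 1)^3

Eigenvalues and multiplicities (the geometric multiplicity of λ is n − rank(A − λI), which equals the number of Jordan blocks for λ):
  λ = -1: algebraic multiplicity = 3, geometric multiplicity = 1

Determining the block sizes for each eigenvalue:
  λ = -1: one block (gm = 1), so the single block has size am = 3 → block sizes [3]

Assembling the blocks gives a Jordan form
J =
  [-1,  1,  0]
  [ 0, -1,  1]
  [ 0,  0, -1]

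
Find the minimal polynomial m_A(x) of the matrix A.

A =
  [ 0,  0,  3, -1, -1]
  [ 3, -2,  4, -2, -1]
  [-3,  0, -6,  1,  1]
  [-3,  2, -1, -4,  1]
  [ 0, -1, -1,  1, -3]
x^3 + 9*x^2 + 27*x + 27

The characteristic polynomial is χ_A(x) = (x + 3)^5, so the eigenvalues are known. The minimal polynomial is
  m_A(x) = Π_λ (x − λ)^{k_λ}
where k_λ is the size of the *largest* Jordan block for λ (equivalently, the smallest k with (A − λI)^k v = 0 for every generalised eigenvector v of λ).

  λ = -3: largest Jordan block has size 3, contributing (x + 3)^3

So m_A(x) = (x + 3)^3 = x^3 + 9*x^2 + 27*x + 27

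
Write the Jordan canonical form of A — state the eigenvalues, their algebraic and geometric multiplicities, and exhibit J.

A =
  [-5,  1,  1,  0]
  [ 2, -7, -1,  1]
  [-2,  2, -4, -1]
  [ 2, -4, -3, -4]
J_2(-5) ⊕ J_2(-5)

The characteristic polynomial is
  det(x·I − A) = x^4 + 20*x^3 + 150*x^2 + 500*x + 625 = (x + 5)^4

Eigenvalues and multiplicities (the geometric multiplicity of λ is n − rank(A − λI), which equals the number of Jordan blocks for λ):
  λ = -5: algebraic multiplicity = 4, geometric multiplicity = 2

Determining the block sizes for each eigenvalue:
  λ = -5: with am = 4 and gm = 2, the partition is not yet determined (e.g. several partitions of 4 into 2 parts exist). Let N = A − (-5)·I. Computing rank(N^1) = 2, rank(N^2) = 0; the number of blocks of size ≥ j is rank(N^{j−1}) − rank(N^j), giving [2, 2]. So we have 2 block(s) of size 2 → block sizes [2, 2]

Assembling the blocks gives a Jordan form
J =
  [-5,  1,  0,  0]
  [ 0, -5,  0,  0]
  [ 0,  0, -5,  1]
  [ 0,  0,  0, -5]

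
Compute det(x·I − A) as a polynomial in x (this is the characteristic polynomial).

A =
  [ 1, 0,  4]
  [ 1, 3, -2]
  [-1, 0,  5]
x^3 - 9*x^2 + 27*x - 27

Expanding det(x·I − A) (e.g. by cofactor expansion or by noting that A is similar to its Jordan form J, which has the same characteristic polynomial as A) gives
  χ_A(x) = x^3 - 9*x^2 + 27*x - 27
which factors as (x - 3)^3. The eigenvalues (with algebraic multiplicities) are λ = 3 with multiplicity 3.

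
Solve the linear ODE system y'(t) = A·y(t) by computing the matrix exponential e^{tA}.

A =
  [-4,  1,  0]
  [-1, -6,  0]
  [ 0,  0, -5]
e^{tA} =
  [t*exp(-5*t) + exp(-5*t), t*exp(-5*t), 0]
  [-t*exp(-5*t), -t*exp(-5*t) + exp(-5*t), 0]
  [0, 0, exp(-5*t)]

Strategy: write A = P · J · P⁻¹ where J is a Jordan canonical form, so e^{tA} = P · e^{tJ} · P⁻¹, and e^{tJ} can be computed block-by-block.

A has Jordan form
J =
  [-5,  1,  0]
  [ 0, -5,  0]
  [ 0,  0, -5]
(up to reordering of blocks).

Per-block formulas:
  For a 2×2 Jordan block J_2(-5): exp(t · J_2(-5)) = e^(-5t)·(I + t·N), where N is the 2×2 nilpotent shift.
  For a 1×1 block at λ = -5: exp(t · [-5]) = [e^(-5t)].

After assembling e^{tJ} and conjugating by P, we get:

e^{tA} =
  [t*exp(-5*t) + exp(-5*t), t*exp(-5*t), 0]
  [-t*exp(-5*t), -t*exp(-5*t) + exp(-5*t), 0]
  [0, 0, exp(-5*t)]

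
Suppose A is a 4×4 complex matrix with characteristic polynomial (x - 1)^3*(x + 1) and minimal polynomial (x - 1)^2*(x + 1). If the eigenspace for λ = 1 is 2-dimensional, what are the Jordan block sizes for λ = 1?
Block sizes for λ = 1: [2, 1]

Step 1 — from the characteristic polynomial, algebraic multiplicity of λ = 1 is 3. From dim ker(A − (1)·I) = 2, there are exactly 2 Jordan blocks for λ = 1.
Step 2 — from the minimal polynomial, the factor (x − 1)^2 tells us the largest block for λ = 1 has size 2.
Step 3 — with total size 3, 2 blocks, and largest block 2, the block sizes (in nonincreasing order) are [2, 1].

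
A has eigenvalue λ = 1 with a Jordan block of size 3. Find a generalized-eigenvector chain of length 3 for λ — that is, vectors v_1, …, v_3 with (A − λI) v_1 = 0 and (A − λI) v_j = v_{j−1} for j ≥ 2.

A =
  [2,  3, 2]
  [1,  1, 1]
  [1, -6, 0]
A Jordan chain for λ = 1 of length 3:
v_1 = (6, 2, -6)ᵀ
v_2 = (1, 1, 1)ᵀ
v_3 = (1, 0, 0)ᵀ

Let N = A − (1)·I. We want v_3 with N^3 v_3 = 0 but N^2 v_3 ≠ 0; then v_{j-1} := N · v_j for j = 3, …, 2.

Pick v_3 = (1, 0, 0)ᵀ.
Then v_2 = N · v_3 = (1, 1, 1)ᵀ.
Then v_1 = N · v_2 = (6, 2, -6)ᵀ.

Sanity check: (A − (1)·I) v_1 = (0, 0, 0)ᵀ = 0. ✓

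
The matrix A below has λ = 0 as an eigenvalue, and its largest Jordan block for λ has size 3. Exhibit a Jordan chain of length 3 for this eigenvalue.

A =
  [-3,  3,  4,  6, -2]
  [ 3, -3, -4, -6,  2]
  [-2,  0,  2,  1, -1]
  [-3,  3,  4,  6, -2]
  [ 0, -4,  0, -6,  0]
A Jordan chain for λ = 0 of length 3:
v_1 = (0, 0, -1, 0, -2)ᵀ
v_2 = (1, -1, 0, 1, 0)ᵀ
v_3 = (1, 0, 1, 0, 0)ᵀ

Let N = A − (0)·I. We want v_3 with N^3 v_3 = 0 but N^2 v_3 ≠ 0; then v_{j-1} := N · v_j for j = 3, …, 2.

Pick v_3 = (1, 0, 1, 0, 0)ᵀ.
Then v_2 = N · v_3 = (1, -1, 0, 1, 0)ᵀ.
Then v_1 = N · v_2 = (0, 0, -1, 0, -2)ᵀ.

Sanity check: (A − (0)·I) v_1 = (0, 0, 0, 0, 0)ᵀ = 0. ✓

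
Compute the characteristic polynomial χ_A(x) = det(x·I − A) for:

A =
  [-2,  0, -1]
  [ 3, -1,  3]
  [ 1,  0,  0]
x^3 + 3*x^2 + 3*x + 1

Expanding det(x·I − A) (e.g. by cofactor expansion or by noting that A is similar to its Jordan form J, which has the same characteristic polynomial as A) gives
  χ_A(x) = x^3 + 3*x^2 + 3*x + 1
which factors as (x + 1)^3. The eigenvalues (with algebraic multiplicities) are λ = -1 with multiplicity 3.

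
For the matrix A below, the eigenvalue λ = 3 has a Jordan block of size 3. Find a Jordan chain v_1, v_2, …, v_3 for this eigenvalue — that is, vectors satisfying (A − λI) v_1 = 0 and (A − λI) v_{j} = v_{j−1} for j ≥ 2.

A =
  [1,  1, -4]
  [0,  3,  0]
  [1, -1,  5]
A Jordan chain for λ = 3 of length 3:
v_1 = (2, 0, -1)ᵀ
v_2 = (1, 0, -1)ᵀ
v_3 = (0, 1, 0)ᵀ

Let N = A − (3)·I. We want v_3 with N^3 v_3 = 0 but N^2 v_3 ≠ 0; then v_{j-1} := N · v_j for j = 3, …, 2.

Pick v_3 = (0, 1, 0)ᵀ.
Then v_2 = N · v_3 = (1, 0, -1)ᵀ.
Then v_1 = N · v_2 = (2, 0, -1)ᵀ.

Sanity check: (A − (3)·I) v_1 = (0, 0, 0)ᵀ = 0. ✓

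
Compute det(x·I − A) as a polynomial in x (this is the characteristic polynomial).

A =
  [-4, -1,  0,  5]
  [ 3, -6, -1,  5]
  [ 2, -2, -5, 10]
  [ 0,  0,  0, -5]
x^4 + 20*x^3 + 150*x^2 + 500*x + 625

Expanding det(x·I − A) (e.g. by cofactor expansion or by noting that A is similar to its Jordan form J, which has the same characteristic polynomial as A) gives
  χ_A(x) = x^4 + 20*x^3 + 150*x^2 + 500*x + 625
which factors as (x + 5)^4. The eigenvalues (with algebraic multiplicities) are λ = -5 with multiplicity 4.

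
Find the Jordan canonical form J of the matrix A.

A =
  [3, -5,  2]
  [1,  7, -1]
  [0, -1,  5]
J_3(5)

The characteristic polynomial is
  det(x·I − A) = x^3 - 15*x^2 + 75*x - 125 = (x - 5)^3

Eigenvalues and multiplicities (the geometric multiplicity of λ is n − rank(A − λI), which equals the number of Jordan blocks for λ):
  λ = 5: algebraic multiplicity = 3, geometric multiplicity = 1

Determining the block sizes for each eigenvalue:
  λ = 5: one block (gm = 1), so the single block has size am = 3 → block sizes [3]

Assembling the blocks gives a Jordan form
J =
  [5, 1, 0]
  [0, 5, 1]
  [0, 0, 5]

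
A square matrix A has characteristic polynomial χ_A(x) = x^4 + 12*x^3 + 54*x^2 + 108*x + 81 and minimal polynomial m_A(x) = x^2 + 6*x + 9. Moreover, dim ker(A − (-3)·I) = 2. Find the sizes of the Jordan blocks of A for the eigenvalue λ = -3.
Block sizes for λ = -3: [2, 2]

Step 1 — from the characteristic polynomial, algebraic multiplicity of λ = -3 is 4. From dim ker(A − (-3)·I) = 2, there are exactly 2 Jordan blocks for λ = -3.
Step 2 — from the minimal polynomial, the factor (x + 3)^2 tells us the largest block for λ = -3 has size 2.
Step 3 — with total size 4, 2 blocks, and largest block 2, the block sizes (in nonincreasing order) are [2, 2].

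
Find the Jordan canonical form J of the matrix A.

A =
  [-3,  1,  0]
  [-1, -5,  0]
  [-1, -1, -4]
J_2(-4) ⊕ J_1(-4)

The characteristic polynomial is
  det(x·I − A) = x^3 + 12*x^2 + 48*x + 64 = (x + 4)^3

Eigenvalues and multiplicities (the geometric multiplicity of λ is n − rank(A − λI), which equals the number of Jordan blocks for λ):
  λ = -4: algebraic multiplicity = 3, geometric multiplicity = 2

Determining the block sizes for each eigenvalue:
  λ = -4: 2 blocks summing to 3 forces exactly one block of size 2 and the rest size 1 → block sizes [2, 1]

Assembling the blocks gives a Jordan form
J =
  [-4,  1,  0]
  [ 0, -4,  0]
  [ 0,  0, -4]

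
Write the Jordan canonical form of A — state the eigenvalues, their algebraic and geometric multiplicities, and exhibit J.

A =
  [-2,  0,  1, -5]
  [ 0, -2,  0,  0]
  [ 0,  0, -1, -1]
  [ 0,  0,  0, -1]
J_1(-2) ⊕ J_1(-2) ⊕ J_2(-1)

The characteristic polynomial is
  det(x·I − A) = x^4 + 6*x^3 + 13*x^2 + 12*x + 4 = (x + 1)^2*(x + 2)^2

Eigenvalues and multiplicities (the geometric multiplicity of λ is n − rank(A − λI), which equals the number of Jordan blocks for λ):
  λ = -2: algebraic multiplicity = 2, geometric multiplicity = 2
  λ = -1: algebraic multiplicity = 2, geometric multiplicity = 1

Determining the block sizes for each eigenvalue:
  λ = -2: gm = am = 2, so every block has size 1 → block sizes [1, 1]
  λ = -1: one block (gm = 1), so the single block has size am = 2 → block sizes [2]

Assembling the blocks gives a Jordan form
J =
  [-2,  0,  0,  0]
  [ 0, -2,  0,  0]
  [ 0,  0, -1,  1]
  [ 0,  0,  0, -1]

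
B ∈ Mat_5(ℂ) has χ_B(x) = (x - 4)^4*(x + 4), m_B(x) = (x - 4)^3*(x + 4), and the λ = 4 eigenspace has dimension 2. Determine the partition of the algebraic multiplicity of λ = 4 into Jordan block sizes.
Block sizes for λ = 4: [3, 1]

Step 1 — from the characteristic polynomial, algebraic multiplicity of λ = 4 is 4. From dim ker(B − (4)·I) = 2, there are exactly 2 Jordan blocks for λ = 4.
Step 2 — from the minimal polynomial, the factor (x − 4)^3 tells us the largest block for λ = 4 has size 3.
Step 3 — with total size 4, 2 blocks, and largest block 3, the block sizes (in nonincreasing order) are [3, 1].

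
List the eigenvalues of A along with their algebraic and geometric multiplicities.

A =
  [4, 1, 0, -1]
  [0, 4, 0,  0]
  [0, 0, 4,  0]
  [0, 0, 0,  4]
λ = 4: alg = 4, geom = 3

Step 1 — factor the characteristic polynomial to read off the algebraic multiplicities:
  χ_A(x) = (x - 4)^4

Step 2 — compute geometric multiplicities via the rank-nullity identity g(λ) = n − rank(A − λI):
  rank(A − (4)·I) = 1, so dim ker(A − (4)·I) = n − 1 = 3

Summary:
  λ = 4: algebraic multiplicity = 4, geometric multiplicity = 3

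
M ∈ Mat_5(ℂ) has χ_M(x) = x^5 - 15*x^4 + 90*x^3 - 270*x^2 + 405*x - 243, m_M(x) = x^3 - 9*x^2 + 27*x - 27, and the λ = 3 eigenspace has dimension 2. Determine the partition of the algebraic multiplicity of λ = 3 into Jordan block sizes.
Block sizes for λ = 3: [3, 2]

Step 1 — from the characteristic polynomial, algebraic multiplicity of λ = 3 is 5. From dim ker(M − (3)·I) = 2, there are exactly 2 Jordan blocks for λ = 3.
Step 2 — from the minimal polynomial, the factor (x − 3)^3 tells us the largest block for λ = 3 has size 3.
Step 3 — with total size 5, 2 blocks, and largest block 3, the block sizes (in nonincreasing order) are [3, 2].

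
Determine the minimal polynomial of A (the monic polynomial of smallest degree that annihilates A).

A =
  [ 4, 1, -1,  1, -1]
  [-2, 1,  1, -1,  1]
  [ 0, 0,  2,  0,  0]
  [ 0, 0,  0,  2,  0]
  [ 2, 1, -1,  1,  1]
x^2 - 4*x + 4

The characteristic polynomial is χ_A(x) = (x - 2)^5, so the eigenvalues are known. The minimal polynomial is
  m_A(x) = Π_λ (x − λ)^{k_λ}
where k_λ is the size of the *largest* Jordan block for λ (equivalently, the smallest k with (A − λI)^k v = 0 for every generalised eigenvector v of λ).

  λ = 2: largest Jordan block has size 2, contributing (x − 2)^2

So m_A(x) = (x - 2)^2 = x^2 - 4*x + 4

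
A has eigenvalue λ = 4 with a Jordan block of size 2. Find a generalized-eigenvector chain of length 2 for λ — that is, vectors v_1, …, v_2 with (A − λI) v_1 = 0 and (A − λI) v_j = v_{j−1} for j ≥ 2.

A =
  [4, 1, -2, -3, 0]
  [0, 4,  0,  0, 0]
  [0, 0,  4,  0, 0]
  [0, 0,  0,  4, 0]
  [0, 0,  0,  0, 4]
A Jordan chain for λ = 4 of length 2:
v_1 = (1, 0, 0, 0, 0)ᵀ
v_2 = (0, 1, 0, 0, 0)ᵀ

Let N = A − (4)·I. We want v_2 with N^2 v_2 = 0 but N^1 v_2 ≠ 0; then v_{j-1} := N · v_j for j = 2, …, 2.

Pick v_2 = (0, 1, 0, 0, 0)ᵀ.
Then v_1 = N · v_2 = (1, 0, 0, 0, 0)ᵀ.

Sanity check: (A − (4)·I) v_1 = (0, 0, 0, 0, 0)ᵀ = 0. ✓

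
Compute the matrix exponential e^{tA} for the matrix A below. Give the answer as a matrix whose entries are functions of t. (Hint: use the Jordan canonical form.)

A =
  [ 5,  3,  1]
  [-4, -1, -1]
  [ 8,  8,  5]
e^{tA} =
  [2*t*exp(3*t) + exp(3*t), t^2*exp(3*t) + 3*t*exp(3*t), t^2*exp(3*t)/2 + t*exp(3*t)]
  [-4*t*exp(3*t), -2*t^2*exp(3*t) - 4*t*exp(3*t) + exp(3*t), -t^2*exp(3*t) - t*exp(3*t)]
  [8*t*exp(3*t), 4*t^2*exp(3*t) + 8*t*exp(3*t), 2*t^2*exp(3*t) + 2*t*exp(3*t) + exp(3*t)]

Strategy: write A = P · J · P⁻¹ where J is a Jordan canonical form, so e^{tA} = P · e^{tJ} · P⁻¹, and e^{tJ} can be computed block-by-block.

A has Jordan form
J =
  [3, 1, 0]
  [0, 3, 1]
  [0, 0, 3]
(up to reordering of blocks).

Per-block formulas:
  For a 3×3 Jordan block J_3(3): exp(t · J_3(3)) = e^(3t)·(I + t·N + (t^2/2)·N^2), where N is the 3×3 nilpotent shift.

After assembling e^{tJ} and conjugating by P, we get:

e^{tA} =
  [2*t*exp(3*t) + exp(3*t), t^2*exp(3*t) + 3*t*exp(3*t), t^2*exp(3*t)/2 + t*exp(3*t)]
  [-4*t*exp(3*t), -2*t^2*exp(3*t) - 4*t*exp(3*t) + exp(3*t), -t^2*exp(3*t) - t*exp(3*t)]
  [8*t*exp(3*t), 4*t^2*exp(3*t) + 8*t*exp(3*t), 2*t^2*exp(3*t) + 2*t*exp(3*t) + exp(3*t)]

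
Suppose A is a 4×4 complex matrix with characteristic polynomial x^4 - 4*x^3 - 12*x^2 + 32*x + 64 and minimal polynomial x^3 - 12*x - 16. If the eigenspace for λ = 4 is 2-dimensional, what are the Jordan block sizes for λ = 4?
Block sizes for λ = 4: [1, 1]

Step 1 — from the characteristic polynomial, algebraic multiplicity of λ = 4 is 2. From dim ker(A − (4)·I) = 2, there are exactly 2 Jordan blocks for λ = 4.
Step 2 — from the minimal polynomial, the factor (x − 4) tells us the largest block for λ = 4 has size 1.
Step 3 — with total size 2, 2 blocks, and largest block 1, the block sizes (in nonincreasing order) are [1, 1].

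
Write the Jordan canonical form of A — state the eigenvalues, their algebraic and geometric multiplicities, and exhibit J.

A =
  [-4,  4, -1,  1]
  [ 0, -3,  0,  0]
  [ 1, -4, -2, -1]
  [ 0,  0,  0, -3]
J_2(-3) ⊕ J_1(-3) ⊕ J_1(-3)

The characteristic polynomial is
  det(x·I − A) = x^4 + 12*x^3 + 54*x^2 + 108*x + 81 = (x + 3)^4

Eigenvalues and multiplicities (the geometric multiplicity of λ is n − rank(A − λI), which equals the number of Jordan blocks for λ):
  λ = -3: algebraic multiplicity = 4, geometric multiplicity = 3

Determining the block sizes for each eigenvalue:
  λ = -3: 3 blocks summing to 4 forces exactly one block of size 2 and the rest size 1 → block sizes [2, 1, 1]

Assembling the blocks gives a Jordan form
J =
  [-3,  1,  0,  0]
  [ 0, -3,  0,  0]
  [ 0,  0, -3,  0]
  [ 0,  0,  0, -3]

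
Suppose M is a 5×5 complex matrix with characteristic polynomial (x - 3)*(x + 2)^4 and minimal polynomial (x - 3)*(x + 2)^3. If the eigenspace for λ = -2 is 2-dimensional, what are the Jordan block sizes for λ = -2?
Block sizes for λ = -2: [3, 1]

Step 1 — from the characteristic polynomial, algebraic multiplicity of λ = -2 is 4. From dim ker(M − (-2)·I) = 2, there are exactly 2 Jordan blocks for λ = -2.
Step 2 — from the minimal polynomial, the factor (x + 2)^3 tells us the largest block for λ = -2 has size 3.
Step 3 — with total size 4, 2 blocks, and largest block 3, the block sizes (in nonincreasing order) are [3, 1].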